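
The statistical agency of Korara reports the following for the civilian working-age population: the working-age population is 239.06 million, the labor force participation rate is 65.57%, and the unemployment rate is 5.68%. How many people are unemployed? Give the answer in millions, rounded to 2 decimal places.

Labor force = 0.6557 × 239.06 = 156.75 million.
Unemployed = 0.0568 × 156.75 ≈ 8.90 million.

About 8.90 million are unemployed.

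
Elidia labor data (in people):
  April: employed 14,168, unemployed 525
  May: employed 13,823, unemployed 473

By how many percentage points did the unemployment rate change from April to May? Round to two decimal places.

The unemployment rate changed by −0.26 percentage points.

April: labor force = 14,168 + 525 = 14,693; u = 525/14,693 = 3.57%.
May: labor force = 13,823 + 473 = 14,296; u = 473/14,296 = 3.31%.
Change = 3.31% − 3.57% = −0.26 pp.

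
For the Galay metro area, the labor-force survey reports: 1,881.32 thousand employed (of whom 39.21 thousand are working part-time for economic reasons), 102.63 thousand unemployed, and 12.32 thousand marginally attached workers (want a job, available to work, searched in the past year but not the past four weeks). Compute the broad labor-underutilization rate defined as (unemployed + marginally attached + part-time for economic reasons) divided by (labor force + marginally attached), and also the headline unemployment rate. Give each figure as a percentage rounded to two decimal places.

Labor force = 1,881.32 + 102.63 = 1,983.95 thousand.
Numerator = 102.63 + 12.32 + 39.21 = 154.16 thousand.
Denominator = 1,983.95 + 12.32 = 1,996.27 thousand.
Broad rate = 154.16 / 1,996.27 = 7.72%.
Headline unemployment rate = 102.63 / 1,983.95 = 5.17%.

Broad underutilization rate ≈ 7.72%; headline unemployment rate ≈ 5.17%.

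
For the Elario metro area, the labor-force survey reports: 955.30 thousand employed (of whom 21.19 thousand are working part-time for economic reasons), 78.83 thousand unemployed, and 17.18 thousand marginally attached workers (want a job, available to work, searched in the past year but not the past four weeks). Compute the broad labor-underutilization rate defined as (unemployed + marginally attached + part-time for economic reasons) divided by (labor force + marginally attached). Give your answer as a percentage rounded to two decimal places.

Labor force = 955.30 + 78.83 = 1,034.13 thousand.
Numerator = 78.83 + 17.18 + 21.19 = 117.20 thousand.
Denominator = 1,034.13 + 17.18 = 1,051.31 thousand.
Broad rate = 117.20 / 1,051.31 = 11.15%.

Broad underutilization rate ≈ 11.15%.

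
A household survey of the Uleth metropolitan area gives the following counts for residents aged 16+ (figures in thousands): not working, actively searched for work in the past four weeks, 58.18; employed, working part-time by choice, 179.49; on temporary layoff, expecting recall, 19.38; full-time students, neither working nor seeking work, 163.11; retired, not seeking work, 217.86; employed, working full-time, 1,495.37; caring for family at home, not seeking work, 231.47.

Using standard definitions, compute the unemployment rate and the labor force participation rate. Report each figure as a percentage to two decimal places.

Unemployment rate ≈ 4.43%; labor force participation rate ≈ 74.10%.

Employed = 179.49 + 1,495.37 = 1,674.86 thousand.
Unemployed = 58.18 + 19.38 = 77.56 thousand (jobless and actively searching, or on temporary layoff).
Labor force = 1,674.86 + 77.56 = 1,752.42 thousand.
Not in labor force = 163.11 + 217.86 + 231.47 = 612.44 thousand (those not working and not actively searching are outside the labor force).
Civilian working-age population = 1,752.42 + 612.44 = 2,364.86 thousand.
Unemployment rate = 77.56 / 1,752.42 = 4.43%.
Labor force participation rate = 1,752.42 / 2,364.86 = 74.10%.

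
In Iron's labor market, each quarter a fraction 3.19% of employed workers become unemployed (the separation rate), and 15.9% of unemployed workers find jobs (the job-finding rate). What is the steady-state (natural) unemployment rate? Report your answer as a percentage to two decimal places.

At steady state the flows balance: s·E = f·U, so U/(E+U) = s/(s+f).
u* = 3.19 / (3.19 + 15.9) = 3.19 / 19.09 = 16.71%.

Steady-state unemployment rate ≈ 16.71%.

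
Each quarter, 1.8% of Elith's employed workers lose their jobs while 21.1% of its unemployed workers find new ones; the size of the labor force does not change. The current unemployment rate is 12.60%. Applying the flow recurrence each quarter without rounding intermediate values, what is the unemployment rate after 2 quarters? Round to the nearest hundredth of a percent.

Unemployment rate after two quarters ≈ 10.68%.

With a fixed labor force, u_{t+1} = u_t + s·(1−u_t) − f·u_t = u_t·(1−s−f) + s.
Here 1−s−f = 0.771 and s = 0.018.
u_1 = 0.126000 × 0.771 + 0.018 = 0.115146.
u_2 = 0.115146 × 0.771 + 0.018 = 0.106778.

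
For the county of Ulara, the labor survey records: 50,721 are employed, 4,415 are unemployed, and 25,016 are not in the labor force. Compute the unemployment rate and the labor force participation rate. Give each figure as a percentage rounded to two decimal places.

Unemployment rate ≈ 8.01%; labor force participation rate ≈ 68.79%.

Labor force = employed + unemployed = 50,721 + 4,415 = 55,136.
Working-age population = 55,136 + 25,016 = 80,152.
Unemployment rate = 4,415 / 55,136 = 8.01%.
Labor force participation rate = 55,136 / 80,152 = 68.79%.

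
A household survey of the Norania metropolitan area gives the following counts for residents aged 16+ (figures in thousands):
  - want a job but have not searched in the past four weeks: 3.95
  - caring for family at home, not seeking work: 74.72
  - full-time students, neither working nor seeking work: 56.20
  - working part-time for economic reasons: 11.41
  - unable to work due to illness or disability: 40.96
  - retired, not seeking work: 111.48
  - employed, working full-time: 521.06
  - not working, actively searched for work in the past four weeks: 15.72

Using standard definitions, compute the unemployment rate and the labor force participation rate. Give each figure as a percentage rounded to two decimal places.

Unemployment rate ≈ 2.87%; labor force participation rate ≈ 65.61%.

Employed = 11.41 + 521.06 = 532.47 thousand (anyone who worked, including part-time for economic reasons, counts as employed).
Unemployed = 15.72 thousand.
Labor force = 532.47 + 15.72 = 548.19 thousand.
Not in labor force = 3.95 + 74.72 + 56.20 + 40.96 + 111.48 = 287.31 thousand (those not working and not actively searching are outside the labor force — including those who want a job but have given up searching).
Civilian working-age population = 548.19 + 287.31 = 835.50 thousand.
Unemployment rate = 15.72 / 548.19 = 2.87%.
Labor force participation rate = 548.19 / 835.50 = 65.61%.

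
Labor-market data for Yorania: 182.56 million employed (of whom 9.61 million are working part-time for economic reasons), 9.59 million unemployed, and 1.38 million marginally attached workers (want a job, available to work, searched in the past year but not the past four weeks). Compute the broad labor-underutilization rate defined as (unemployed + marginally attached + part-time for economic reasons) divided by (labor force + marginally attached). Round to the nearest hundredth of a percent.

Labor force = 182.56 + 9.59 = 192.15 million.
Numerator = 9.59 + 1.38 + 9.61 = 20.58 million.
Denominator = 192.15 + 1.38 = 193.53 million.
Broad rate = 20.58 / 193.53 = 10.63%.

Broad underutilization rate ≈ 10.63%.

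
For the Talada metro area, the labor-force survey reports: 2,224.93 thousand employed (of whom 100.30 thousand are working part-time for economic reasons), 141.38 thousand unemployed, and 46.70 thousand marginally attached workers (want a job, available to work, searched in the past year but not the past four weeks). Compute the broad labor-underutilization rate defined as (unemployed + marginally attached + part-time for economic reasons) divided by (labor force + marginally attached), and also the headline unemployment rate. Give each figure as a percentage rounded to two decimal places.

Broad underutilization rate ≈ 11.95%; headline unemployment rate ≈ 5.97%.

Labor force = 2,224.93 + 141.38 = 2,366.31 thousand.
Numerator = 141.38 + 46.70 + 100.30 = 288.38 thousand.
Denominator = 2,366.31 + 46.70 = 2,413.01 thousand.
Broad rate = 288.38 / 2,413.01 = 11.95%.
Headline unemployment rate = 141.38 / 2,366.31 = 5.97%.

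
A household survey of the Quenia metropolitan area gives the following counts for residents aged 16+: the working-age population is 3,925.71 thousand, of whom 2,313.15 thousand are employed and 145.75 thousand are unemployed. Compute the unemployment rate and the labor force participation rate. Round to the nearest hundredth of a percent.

Labor force = employed + unemployed = 2,313.15 + 145.75 = 2,458.90 thousand.
Unemployment rate = 145.75 / 2,458.90 = 5.93%.
Labor force participation rate = 2,458.90 / 3,925.71 = 62.64%.

Unemployment rate ≈ 5.93%; labor force participation rate ≈ 62.64%.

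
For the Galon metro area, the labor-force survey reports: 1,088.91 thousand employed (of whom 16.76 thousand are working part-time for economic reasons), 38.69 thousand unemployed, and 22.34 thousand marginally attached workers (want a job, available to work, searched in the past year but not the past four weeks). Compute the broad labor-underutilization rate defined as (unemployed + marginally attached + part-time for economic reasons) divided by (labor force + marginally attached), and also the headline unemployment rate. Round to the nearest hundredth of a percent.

Labor force = 1,088.91 + 38.69 = 1,127.60 thousand.
Numerator = 38.69 + 22.34 + 16.76 = 77.79 thousand.
Denominator = 1,127.60 + 22.34 = 1,149.94 thousand.
Broad rate = 77.79 / 1,149.94 = 6.76%.
Headline unemployment rate = 38.69 / 1,127.60 = 3.43%.

Broad underutilization rate ≈ 6.76%; headline unemployment rate ≈ 3.43%.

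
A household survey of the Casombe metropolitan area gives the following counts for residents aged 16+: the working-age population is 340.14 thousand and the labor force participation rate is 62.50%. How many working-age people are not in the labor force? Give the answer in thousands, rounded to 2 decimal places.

About 127.55 thousand are not in the labor force.

Share not in the labor force = 1 − 0.6250 = 0.3750.
Not in labor force = 0.3750 × 340.14 ≈ 127.55 thousand.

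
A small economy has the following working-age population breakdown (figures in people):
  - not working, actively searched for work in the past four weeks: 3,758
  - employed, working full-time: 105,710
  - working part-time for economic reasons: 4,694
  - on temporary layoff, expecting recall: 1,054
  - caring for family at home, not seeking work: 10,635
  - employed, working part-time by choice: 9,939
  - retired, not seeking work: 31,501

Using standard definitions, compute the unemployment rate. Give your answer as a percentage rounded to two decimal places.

Employed = 105,710 + 4,694 + 9,939 = 120,343 (anyone who worked, including part-time for economic reasons, counts as employed).
Unemployed = 3,758 + 1,054 = 4,812 (jobless and actively searching, or on temporary layoff).
Labor force = 120,343 + 4,812 = 125,155.
Unemployment rate = 4,812 / 125,155 = 3.84%.

Unemployment rate ≈ 3.84%.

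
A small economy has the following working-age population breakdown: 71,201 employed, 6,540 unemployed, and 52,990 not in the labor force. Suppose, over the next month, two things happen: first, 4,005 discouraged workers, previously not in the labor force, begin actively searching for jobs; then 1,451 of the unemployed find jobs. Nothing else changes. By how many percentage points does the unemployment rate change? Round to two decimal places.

Initially, labor force = 71,201 + 6,540 = 77,741, so u = 6,540/77,741 = 8.41%.
After the first change, unemployed and labor force both rise by 4,005 → E = 71,201, U = 10,545, labor force = 81,746.
After the second change, unemployed falls and employed rises by 1,451; labor force unchanged → E = 72,652, U = 9,094, labor force = 81,746.
New unemployment rate = 9,094 / 81,746 = 11.12%.
Change = 11.12% − 8.41% = +2.71 percentage points.

The unemployment rate changes by +2.71 percentage points.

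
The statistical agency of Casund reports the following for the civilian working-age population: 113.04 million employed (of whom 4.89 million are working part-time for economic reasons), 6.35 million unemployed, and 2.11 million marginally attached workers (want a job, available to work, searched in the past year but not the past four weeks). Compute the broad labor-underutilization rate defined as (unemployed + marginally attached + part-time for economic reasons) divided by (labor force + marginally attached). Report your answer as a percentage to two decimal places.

Labor force = 113.04 + 6.35 = 119.39 million.
Numerator = 6.35 + 2.11 + 4.89 = 13.35 million.
Denominator = 119.39 + 2.11 = 121.50 million.
Broad rate = 13.35 / 121.50 = 10.99%.

Broad underutilization rate ≈ 10.99%.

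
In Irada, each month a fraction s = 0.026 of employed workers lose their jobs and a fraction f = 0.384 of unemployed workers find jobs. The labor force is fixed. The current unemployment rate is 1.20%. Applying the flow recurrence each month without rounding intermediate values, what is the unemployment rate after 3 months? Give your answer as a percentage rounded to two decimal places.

With a fixed labor force, u_{t+1} = u_t + s·(1−u_t) − f·u_t = u_t·(1−s−f) + s.
Here 1−s−f = 0.590 and s = 0.026.
u_1 = 0.012000 × 0.590 + 0.026 = 0.033080.
u_2 = 0.033080 × 0.590 + 0.026 = 0.045517.
u_3 = 0.045517 × 0.590 + 0.026 = 0.052855.

Unemployment rate after three months ≈ 5.29%.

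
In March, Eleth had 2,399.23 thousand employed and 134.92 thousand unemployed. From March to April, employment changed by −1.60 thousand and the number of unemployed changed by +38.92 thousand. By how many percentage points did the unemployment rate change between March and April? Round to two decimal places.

The unemployment rate changed by +1.44 percentage points.

March: labor force = 2,399.23 + 134.92 = 2,534.15; u = 134.92/2,534.15 = 5.32%.
April: labor force = 2,397.63 + 173.84 = 2,571.47; u = 173.84/2,571.47 = 6.76%.
Change = 6.76% − 5.32% = +1.44 pp.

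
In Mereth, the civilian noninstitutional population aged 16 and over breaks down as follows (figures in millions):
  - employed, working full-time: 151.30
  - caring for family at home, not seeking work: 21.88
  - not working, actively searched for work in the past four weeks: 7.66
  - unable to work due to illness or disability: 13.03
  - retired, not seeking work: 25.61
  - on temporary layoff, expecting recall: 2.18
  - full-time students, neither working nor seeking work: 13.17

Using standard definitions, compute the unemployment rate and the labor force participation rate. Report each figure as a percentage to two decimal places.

Unemployment rate ≈ 6.11%; labor force participation rate ≈ 68.62%.

Employed = 151.30 million.
Unemployed = 7.66 + 2.18 = 9.84 million (jobless and actively searching, or on temporary layoff).
Labor force = 151.30 + 9.84 = 161.14 million.
Not in labor force = 21.88 + 13.03 + 25.61 + 13.17 = 73.69 million (those not working and not actively searching are outside the labor force).
Civilian working-age population = 161.14 + 73.69 = 234.83 million.
Unemployment rate = 9.84 / 161.14 = 6.11%.
Labor force participation rate = 161.14 / 234.83 = 68.62%.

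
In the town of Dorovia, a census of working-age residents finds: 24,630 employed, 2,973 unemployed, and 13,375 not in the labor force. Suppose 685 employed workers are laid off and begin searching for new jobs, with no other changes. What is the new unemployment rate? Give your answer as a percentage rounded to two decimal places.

Initially, labor force = 24,630 + 2,973 = 27,603, so u = 2,973/27,603 = 10.77%.
After the change, employed falls and unemployed rises by 685; labor force unchanged → E = 23,945, U = 3,658, labor force = 27,603.
New unemployment rate = 3,658 / 27,603 = 13.25%.

New unemployment rate ≈ 13.25%.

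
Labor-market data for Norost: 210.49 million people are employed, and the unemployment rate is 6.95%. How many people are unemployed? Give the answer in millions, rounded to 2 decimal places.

Let U be the number unemployed. The labor force is E + U, and U/(E+U) = 0.0695.
So U = 0.0695 × 210.49 / (1 − 0.0695) = 14.6291 / 0.9305 ≈ 15.72 million.

About 15.72 million are unemployed.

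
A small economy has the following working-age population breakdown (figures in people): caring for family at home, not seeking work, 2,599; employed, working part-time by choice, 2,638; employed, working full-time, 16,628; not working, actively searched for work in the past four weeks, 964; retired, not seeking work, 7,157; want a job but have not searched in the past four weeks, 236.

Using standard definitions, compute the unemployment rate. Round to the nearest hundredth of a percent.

Employed = 2,638 + 16,628 = 19,266.
Unemployed = 964.
Labor force = 19,266 + 964 = 20,230.
Unemployment rate = 964 / 20,230 = 4.77%.

Unemployment rate ≈ 4.77%.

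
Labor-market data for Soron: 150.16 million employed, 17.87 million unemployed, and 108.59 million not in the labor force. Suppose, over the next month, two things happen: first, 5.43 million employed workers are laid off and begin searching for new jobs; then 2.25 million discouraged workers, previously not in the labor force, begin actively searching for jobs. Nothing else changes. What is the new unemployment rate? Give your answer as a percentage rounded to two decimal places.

Initially, labor force = 150.16 + 17.87 = 168.03 million, so u = 17.87/168.03 = 10.64%.
After the first change, employed falls and unemployed rises by 5.43; labor force unchanged → E = 144.73, U = 23.30, labor force = 168.03 million.
After the second change, unemployed and labor force both rise by 2.25 → E = 144.73, U = 25.55, labor force = 170.28 million.
New unemployment rate = 25.55 / 170.28 = 15.00%.

New unemployment rate ≈ 15.00%.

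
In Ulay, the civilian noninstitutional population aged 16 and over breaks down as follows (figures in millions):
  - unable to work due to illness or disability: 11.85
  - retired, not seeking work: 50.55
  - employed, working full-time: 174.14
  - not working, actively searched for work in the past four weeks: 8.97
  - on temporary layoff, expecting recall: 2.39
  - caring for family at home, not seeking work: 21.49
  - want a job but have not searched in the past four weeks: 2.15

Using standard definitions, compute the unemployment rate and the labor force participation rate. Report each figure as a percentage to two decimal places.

Unemployment rate ≈ 6.12%; labor force participation rate ≈ 68.31%.

Employed = 174.14 million.
Unemployed = 8.97 + 2.39 = 11.36 million (jobless and actively searching, or on temporary layoff).
Labor force = 174.14 + 11.36 = 185.50 million.
Not in labor force = 11.85 + 50.55 + 21.49 + 2.15 = 86.04 million (those not working and not actively searching are outside the labor force — including those who want a job but have given up searching).
Civilian working-age population = 185.50 + 86.04 = 271.54 million.
Unemployment rate = 11.36 / 185.50 = 6.12%.
Labor force participation rate = 185.50 / 271.54 = 68.31%.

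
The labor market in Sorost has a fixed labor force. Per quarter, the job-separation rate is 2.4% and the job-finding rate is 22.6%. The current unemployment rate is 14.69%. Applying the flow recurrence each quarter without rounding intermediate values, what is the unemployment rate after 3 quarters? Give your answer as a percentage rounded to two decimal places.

With a fixed labor force, u_{t+1} = u_t + s·(1−u_t) − f·u_t = u_t·(1−s−f) + s.
Here 1−s−f = 0.750 and s = 0.024.
u_1 = 0.146900 × 0.750 + 0.024 = 0.134175.
u_2 = 0.134175 × 0.750 + 0.024 = 0.124631.
u_3 = 0.124631 × 0.750 + 0.024 = 0.117473.

Unemployment rate after three quarters ≈ 11.75%.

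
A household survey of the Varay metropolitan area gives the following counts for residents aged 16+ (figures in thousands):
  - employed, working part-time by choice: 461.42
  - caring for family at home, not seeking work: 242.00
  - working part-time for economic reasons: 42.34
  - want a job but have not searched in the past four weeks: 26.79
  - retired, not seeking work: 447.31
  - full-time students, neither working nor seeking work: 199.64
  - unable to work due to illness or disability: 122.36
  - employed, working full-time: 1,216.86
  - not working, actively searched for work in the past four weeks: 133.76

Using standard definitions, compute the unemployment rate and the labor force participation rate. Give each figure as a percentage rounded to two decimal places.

Employed = 461.42 + 42.34 + 1,216.86 = 1,720.62 thousand (anyone who worked, including part-time for economic reasons, counts as employed).
Unemployed = 133.76 thousand.
Labor force = 1,720.62 + 133.76 = 1,854.38 thousand.
Not in labor force = 242.00 + 26.79 + 447.31 + 199.64 + 122.36 = 1,038.10 thousand (those not working and not actively searching are outside the labor force — including those who want a job but have given up searching).
Civilian working-age population = 1,854.38 + 1,038.10 = 2,892.48 thousand.
Unemployment rate = 133.76 / 1,854.38 = 7.21%.
Labor force participation rate = 1,854.38 / 2,892.48 = 64.11%.

Unemployment rate ≈ 7.21%; labor force participation rate ≈ 64.11%.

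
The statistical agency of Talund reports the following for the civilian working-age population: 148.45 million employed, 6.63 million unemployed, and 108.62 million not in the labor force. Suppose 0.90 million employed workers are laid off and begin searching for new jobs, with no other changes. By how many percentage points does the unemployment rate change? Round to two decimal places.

The unemployment rate changes by +0.58 percentage points.

Initially, labor force = 148.45 + 6.63 = 155.08 million, so u = 6.63/155.08 = 4.28%.
After the change, employed falls and unemployed rises by 0.90; labor force unchanged → E = 147.55, U = 7.53, labor force = 155.08 million.
New unemployment rate = 7.53 / 155.08 = 4.86%.
Change = 4.86% − 4.28% = +0.58 percentage points.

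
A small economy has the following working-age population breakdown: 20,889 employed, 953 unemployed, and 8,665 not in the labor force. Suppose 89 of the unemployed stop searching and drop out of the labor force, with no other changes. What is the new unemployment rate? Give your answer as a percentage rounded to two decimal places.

Initially, labor force = 20,889 + 953 = 21,842, so u = 953/21,842 = 4.36%.
After the change, unemployed and labor force both fall by 89 → E = 20,889, U = 864, labor force = 21,753.
New unemployment rate = 864 / 21,753 = 3.97%.

New unemployment rate ≈ 3.97%.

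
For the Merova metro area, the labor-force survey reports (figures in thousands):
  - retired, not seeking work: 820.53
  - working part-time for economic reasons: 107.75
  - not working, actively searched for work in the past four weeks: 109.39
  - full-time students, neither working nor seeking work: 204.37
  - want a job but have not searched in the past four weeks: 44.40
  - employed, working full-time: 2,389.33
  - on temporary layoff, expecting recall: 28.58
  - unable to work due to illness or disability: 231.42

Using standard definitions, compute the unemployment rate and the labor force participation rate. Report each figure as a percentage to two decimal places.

Unemployment rate ≈ 5.24%; labor force participation rate ≈ 66.95%.

Employed = 107.75 + 2,389.33 = 2,497.08 thousand (anyone who worked, including part-time for economic reasons, counts as employed).
Unemployed = 109.39 + 28.58 = 137.97 thousand (jobless and actively searching, or on temporary layoff).
Labor force = 2,497.08 + 137.97 = 2,635.05 thousand.
Not in labor force = 820.53 + 204.37 + 44.40 + 231.42 = 1,300.72 thousand (those not working and not actively searching are outside the labor force — including those who want a job but have given up searching).
Civilian working-age population = 2,635.05 + 1,300.72 = 3,935.77 thousand.
Unemployment rate = 137.97 / 2,635.05 = 5.24%.
Labor force participation rate = 2,635.05 / 3,935.77 = 66.95%.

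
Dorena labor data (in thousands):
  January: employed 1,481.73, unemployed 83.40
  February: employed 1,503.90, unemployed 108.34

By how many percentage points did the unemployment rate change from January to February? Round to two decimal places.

January: labor force = 1,481.73 + 83.40 = 1,565.13; u = 83.40/1,565.13 = 5.33%.
February: labor force = 1,503.90 + 108.34 = 1,612.24; u = 108.34/1,612.24 = 6.72%.
Change = 6.72% − 5.33% = +1.39 pp.

The unemployment rate changed by +1.39 percentage points.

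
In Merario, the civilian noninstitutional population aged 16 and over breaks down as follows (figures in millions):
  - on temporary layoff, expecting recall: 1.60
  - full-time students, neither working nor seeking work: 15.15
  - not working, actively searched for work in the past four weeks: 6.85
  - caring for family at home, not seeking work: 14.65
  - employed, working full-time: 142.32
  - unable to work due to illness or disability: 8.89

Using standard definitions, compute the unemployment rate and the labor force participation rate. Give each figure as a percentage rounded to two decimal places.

Unemployment rate ≈ 5.60%; labor force participation rate ≈ 79.58%.

Employed = 142.32 million.
Unemployed = 1.60 + 6.85 = 8.45 million (jobless and actively searching, or on temporary layoff).
Labor force = 142.32 + 8.45 = 150.77 million.
Not in labor force = 15.15 + 14.65 + 8.89 = 38.69 million (those not working and not actively searching are outside the labor force).
Civilian working-age population = 150.77 + 38.69 = 189.46 million.
Unemployment rate = 8.45 / 150.77 = 5.60%.
Labor force participation rate = 150.77 / 189.46 = 79.58%.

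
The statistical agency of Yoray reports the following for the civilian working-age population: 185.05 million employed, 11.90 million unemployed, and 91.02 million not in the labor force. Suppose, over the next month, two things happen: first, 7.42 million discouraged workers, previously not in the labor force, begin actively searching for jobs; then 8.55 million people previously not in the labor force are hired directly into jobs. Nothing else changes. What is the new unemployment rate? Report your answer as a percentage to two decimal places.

New unemployment rate ≈ 9.07%.

Initially, labor force = 185.05 + 11.90 = 196.95 million, so u = 11.90/196.95 = 6.04%.
After the first change, unemployed and labor force both rise by 7.42 → E = 185.05, U = 19.32, labor force = 204.37 million.
After the second change, employed and labor force both rise by 8.55; unemployed unchanged → E = 193.60, U = 19.32, labor force = 212.92 million.
New unemployment rate = 19.32 / 212.92 = 9.07%.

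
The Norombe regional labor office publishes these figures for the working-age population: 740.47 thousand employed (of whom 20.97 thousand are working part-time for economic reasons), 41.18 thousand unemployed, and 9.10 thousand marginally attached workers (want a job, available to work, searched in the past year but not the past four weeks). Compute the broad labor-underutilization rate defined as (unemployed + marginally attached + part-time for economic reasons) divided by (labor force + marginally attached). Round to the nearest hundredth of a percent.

Broad underutilization rate ≈ 9.01%.

Labor force = 740.47 + 41.18 = 781.65 thousand.
Numerator = 41.18 + 9.10 + 20.97 = 71.25 thousand.
Denominator = 781.65 + 9.10 = 790.75 thousand.
Broad rate = 71.25 / 790.75 = 9.01%.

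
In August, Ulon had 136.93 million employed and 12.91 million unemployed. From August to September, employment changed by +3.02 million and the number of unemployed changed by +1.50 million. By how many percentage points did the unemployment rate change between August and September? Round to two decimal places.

August: labor force = 136.93 + 12.91 = 149.84; u = 12.91/149.84 = 8.62%.
September: labor force = 139.95 + 14.41 = 154.36; u = 14.41/154.36 = 9.34%.
Change = 9.34% − 8.62% = +0.72 pp.

The unemployment rate changed by +0.72 percentage points.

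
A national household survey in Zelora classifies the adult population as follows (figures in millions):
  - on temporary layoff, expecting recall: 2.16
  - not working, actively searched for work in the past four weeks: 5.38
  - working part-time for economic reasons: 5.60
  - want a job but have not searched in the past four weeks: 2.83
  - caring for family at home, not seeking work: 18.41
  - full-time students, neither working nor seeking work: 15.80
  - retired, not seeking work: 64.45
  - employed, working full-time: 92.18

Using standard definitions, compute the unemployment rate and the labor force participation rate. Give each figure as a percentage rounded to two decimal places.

Unemployment rate ≈ 7.16%; labor force participation rate ≈ 50.93%.

Employed = 5.60 + 92.18 = 97.78 million (anyone who worked, including part-time for economic reasons, counts as employed).
Unemployed = 2.16 + 5.38 = 7.54 million (jobless and actively searching, or on temporary layoff).
Labor force = 97.78 + 7.54 = 105.32 million.
Not in labor force = 2.83 + 18.41 + 15.80 + 64.45 = 101.49 million (those not working and not actively searching are outside the labor force — including those who want a job but have given up searching).
Civilian working-age population = 105.32 + 101.49 = 206.81 million.
Unemployment rate = 7.54 / 105.32 = 7.16%.
Labor force participation rate = 105.32 / 206.81 = 50.93%.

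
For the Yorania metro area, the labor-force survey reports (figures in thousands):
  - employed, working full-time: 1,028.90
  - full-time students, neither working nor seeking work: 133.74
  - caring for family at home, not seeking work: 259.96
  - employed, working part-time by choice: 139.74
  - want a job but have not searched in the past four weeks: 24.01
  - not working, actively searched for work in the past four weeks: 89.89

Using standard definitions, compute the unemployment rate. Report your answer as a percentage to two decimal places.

Employed = 1,028.90 + 139.74 = 1,168.64 thousand.
Unemployed = 89.89 thousand.
Labor force = 1,168.64 + 89.89 = 1,258.53 thousand.
Unemployment rate = 89.89 / 1,258.53 = 7.14%.

Unemployment rate ≈ 7.14%.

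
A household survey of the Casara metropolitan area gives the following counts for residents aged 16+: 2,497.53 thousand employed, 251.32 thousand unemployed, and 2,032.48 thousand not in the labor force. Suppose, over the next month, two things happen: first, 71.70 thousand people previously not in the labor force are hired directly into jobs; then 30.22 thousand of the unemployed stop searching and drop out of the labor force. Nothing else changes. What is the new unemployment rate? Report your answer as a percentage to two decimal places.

Initially, labor force = 2,497.53 + 251.32 = 2,748.85 thousand, so u = 251.32/2,748.85 = 9.14%.
After the first change, employed and labor force both rise by 71.70; unemployed unchanged → E = 2,569.23, U = 251.32, labor force = 2,820.55 thousand.
After the second change, unemployed and labor force both fall by 30.22 → E = 2,569.23, U = 221.10, labor force = 2,790.33 thousand.
New unemployment rate = 221.10 / 2,790.33 = 7.92%.

New unemployment rate ≈ 7.92%.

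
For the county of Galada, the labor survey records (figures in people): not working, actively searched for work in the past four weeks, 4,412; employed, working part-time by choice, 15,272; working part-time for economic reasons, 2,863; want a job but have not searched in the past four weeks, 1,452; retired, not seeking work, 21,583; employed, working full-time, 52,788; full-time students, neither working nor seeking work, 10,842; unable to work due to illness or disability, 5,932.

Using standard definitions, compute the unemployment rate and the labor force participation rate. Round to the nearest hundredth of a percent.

Unemployment rate ≈ 5.86%; labor force participation rate ≈ 65.43%.

Employed = 15,272 + 2,863 + 52,788 = 70,923 (anyone who worked, including part-time for economic reasons, counts as employed).
Unemployed = 4,412.
Labor force = 70,923 + 4,412 = 75,335.
Not in labor force = 1,452 + 21,583 + 10,842 + 5,932 = 39,809 (those not working and not actively searching are outside the labor force — including those who want a job but have given up searching).
Civilian working-age population = 75,335 + 39,809 = 115,144.
Unemployment rate = 4,412 / 75,335 = 5.86%.
Labor force participation rate = 75,335 / 115,144 = 65.43%.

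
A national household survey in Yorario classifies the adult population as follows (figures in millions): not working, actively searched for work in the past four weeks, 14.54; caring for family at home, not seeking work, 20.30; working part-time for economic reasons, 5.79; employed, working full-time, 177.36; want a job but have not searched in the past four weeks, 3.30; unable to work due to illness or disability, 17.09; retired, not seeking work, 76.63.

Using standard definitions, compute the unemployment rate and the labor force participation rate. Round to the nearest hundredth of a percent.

Employed = 5.79 + 177.36 = 183.15 million (anyone who worked, including part-time for economic reasons, counts as employed).
Unemployed = 14.54 million.
Labor force = 183.15 + 14.54 = 197.69 million.
Not in labor force = 20.30 + 3.30 + 17.09 + 76.63 = 117.32 million (those not working and not actively searching are outside the labor force — including those who want a job but have given up searching).
Civilian working-age population = 197.69 + 117.32 = 315.01 million.
Unemployment rate = 14.54 / 197.69 = 7.35%.
Labor force participation rate = 197.69 / 315.01 = 62.76%.

Unemployment rate ≈ 7.35%; labor force participation rate ≈ 62.76%.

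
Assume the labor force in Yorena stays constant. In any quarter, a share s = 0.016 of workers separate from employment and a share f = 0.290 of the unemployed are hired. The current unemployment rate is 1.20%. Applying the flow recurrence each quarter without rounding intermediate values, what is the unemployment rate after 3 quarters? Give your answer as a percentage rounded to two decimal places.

Unemployment rate after three quarters ≈ 3.88%.

With a fixed labor force, u_{t+1} = u_t + s·(1−u_t) − f·u_t = u_t·(1−s−f) + s.
Here 1−s−f = 0.694 and s = 0.016.
u_1 = 0.012000 × 0.694 + 0.016 = 0.024328.
u_2 = 0.024328 × 0.694 + 0.016 = 0.032884.
u_3 = 0.032884 × 0.694 + 0.016 = 0.038821.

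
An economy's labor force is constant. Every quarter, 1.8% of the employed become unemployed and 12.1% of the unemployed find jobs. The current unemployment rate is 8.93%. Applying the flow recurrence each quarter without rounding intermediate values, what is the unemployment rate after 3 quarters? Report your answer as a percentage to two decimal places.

Unemployment rate after three quarters ≈ 10.38%.

With a fixed labor force, u_{t+1} = u_t + s·(1−u_t) − f·u_t = u_t·(1−s−f) + s.
Here 1−s−f = 0.861 and s = 0.018.
u_1 = 0.089300 × 0.861 + 0.018 = 0.094887.
u_2 = 0.094887 × 0.861 + 0.018 = 0.099698.
u_3 = 0.099698 × 0.861 + 0.018 = 0.103840.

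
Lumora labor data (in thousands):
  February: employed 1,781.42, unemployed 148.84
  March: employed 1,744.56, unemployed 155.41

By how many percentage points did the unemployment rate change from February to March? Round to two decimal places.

February: labor force = 1,781.42 + 148.84 = 1,930.26; u = 148.84/1,930.26 = 7.71%.
March: labor force = 1,744.56 + 155.41 = 1,899.97; u = 155.41/1,899.97 = 8.18%.
Change = 8.18% − 7.71% = +0.47 pp.

The unemployment rate changed by +0.47 percentage points.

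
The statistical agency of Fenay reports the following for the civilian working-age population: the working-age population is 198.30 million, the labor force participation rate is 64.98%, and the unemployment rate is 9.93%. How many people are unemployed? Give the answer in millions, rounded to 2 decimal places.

About 12.80 million are unemployed.

Labor force = 0.6498 × 198.30 = 128.86 million.
Unemployed = 0.0993 × 128.86 ≈ 12.80 million.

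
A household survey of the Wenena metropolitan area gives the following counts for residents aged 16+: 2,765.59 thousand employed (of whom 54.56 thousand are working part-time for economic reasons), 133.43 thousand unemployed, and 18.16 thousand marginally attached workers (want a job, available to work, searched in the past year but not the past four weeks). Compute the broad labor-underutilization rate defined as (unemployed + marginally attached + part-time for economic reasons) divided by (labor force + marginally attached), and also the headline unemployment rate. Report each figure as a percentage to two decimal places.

Broad underutilization rate ≈ 7.07%; headline unemployment rate ≈ 4.60%.

Labor force = 2,765.59 + 133.43 = 2,899.02 thousand.
Numerator = 133.43 + 18.16 + 54.56 = 206.15 thousand.
Denominator = 2,899.02 + 18.16 = 2,917.18 thousand.
Broad rate = 206.15 / 2,917.18 = 7.07%.
Headline unemployment rate = 133.43 / 2,899.02 = 4.60%.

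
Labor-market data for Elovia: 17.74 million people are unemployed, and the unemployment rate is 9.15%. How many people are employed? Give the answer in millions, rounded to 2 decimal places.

About 176.14 million are employed.

Labor force = U / u = 17.74 / 0.0915 ≈ 193.88 million.
Employed = labor force − unemployed = 193.88 − 17.74 = 176.14 million.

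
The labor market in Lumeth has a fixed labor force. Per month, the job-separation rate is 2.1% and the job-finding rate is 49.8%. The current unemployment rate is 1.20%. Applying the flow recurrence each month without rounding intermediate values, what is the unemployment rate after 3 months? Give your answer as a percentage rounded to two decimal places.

Unemployment rate after three months ≈ 3.73%.

With a fixed labor force, u_{t+1} = u_t + s·(1−u_t) − f·u_t = u_t·(1−s−f) + s.
Here 1−s−f = 0.481 and s = 0.021.
u_1 = 0.012000 × 0.481 + 0.021 = 0.026772.
u_2 = 0.026772 × 0.481 + 0.021 = 0.033877.
u_3 = 0.033877 × 0.481 + 0.021 = 0.037295.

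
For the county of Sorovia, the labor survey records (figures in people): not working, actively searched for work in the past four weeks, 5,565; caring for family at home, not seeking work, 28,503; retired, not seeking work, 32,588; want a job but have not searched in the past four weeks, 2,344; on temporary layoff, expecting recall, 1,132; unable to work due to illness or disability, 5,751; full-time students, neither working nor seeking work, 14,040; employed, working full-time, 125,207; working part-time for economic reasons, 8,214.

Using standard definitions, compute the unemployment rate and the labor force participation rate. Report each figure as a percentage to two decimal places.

Unemployment rate ≈ 4.78%; labor force participation rate ≈ 62.74%.

Employed = 125,207 + 8,214 = 133,421 (anyone who worked, including part-time for economic reasons, counts as employed).
Unemployed = 5,565 + 1,132 = 6,697 (jobless and actively searching, or on temporary layoff).
Labor force = 133,421 + 6,697 = 140,118.
Not in labor force = 28,503 + 32,588 + 2,344 + 5,751 + 14,040 = 83,226 (those not working and not actively searching are outside the labor force — including those who want a job but have given up searching).
Civilian working-age population = 140,118 + 83,226 = 223,344.
Unemployment rate = 6,697 / 140,118 = 4.78%.
Labor force participation rate = 140,118 / 223,344 = 62.74%.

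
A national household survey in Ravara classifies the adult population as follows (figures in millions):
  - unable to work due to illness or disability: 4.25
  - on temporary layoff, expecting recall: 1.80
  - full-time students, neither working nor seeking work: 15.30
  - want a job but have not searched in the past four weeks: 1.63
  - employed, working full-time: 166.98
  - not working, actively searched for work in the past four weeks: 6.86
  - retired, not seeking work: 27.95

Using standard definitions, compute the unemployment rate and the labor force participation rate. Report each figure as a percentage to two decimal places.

Employed = 166.98 million.
Unemployed = 1.80 + 6.86 = 8.66 million (jobless and actively searching, or on temporary layoff).
Labor force = 166.98 + 8.66 = 175.64 million.
Not in labor force = 4.25 + 15.30 + 1.63 + 27.95 = 49.13 million (those not working and not actively searching are outside the labor force — including those who want a job but have given up searching).
Civilian working-age population = 175.64 + 49.13 = 224.77 million.
Unemployment rate = 8.66 / 175.64 = 4.93%.
Labor force participation rate = 175.64 / 224.77 = 78.14%.

Unemployment rate ≈ 4.93%; labor force participation rate ≈ 78.14%.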